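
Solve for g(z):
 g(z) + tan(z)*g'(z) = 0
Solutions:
 g(z) = C1/sin(z)


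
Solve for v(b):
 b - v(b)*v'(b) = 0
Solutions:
 v(b) = -sqrt(C1 + b^2)
 v(b) = sqrt(C1 + b^2)


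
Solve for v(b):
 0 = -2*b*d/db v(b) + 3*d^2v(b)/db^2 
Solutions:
 v(b) = C1 + C2*erfi(sqrt(3)*b/3)


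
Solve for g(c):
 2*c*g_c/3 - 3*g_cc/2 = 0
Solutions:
 g(c) = C1 + C2*erfi(sqrt(2)*c/3)


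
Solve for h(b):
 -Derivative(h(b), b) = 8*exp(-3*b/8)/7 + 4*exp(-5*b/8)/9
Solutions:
 h(b) = C1 + 64*exp(-3*b/8)/21 + 32*exp(-5*b/8)/45


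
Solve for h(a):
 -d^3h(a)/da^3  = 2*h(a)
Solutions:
 h(a) = C3*exp(-2^(1/3)*a) + (C1*sin(2^(1/3)*sqrt(3)*a/2) + C2*cos(2^(1/3)*sqrt(3)*a/2))*exp(2^(1/3)*a/2)


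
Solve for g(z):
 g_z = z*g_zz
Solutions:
 g(z) = C1 + C2*z^2


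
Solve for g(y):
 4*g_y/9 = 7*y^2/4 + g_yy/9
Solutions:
 g(y) = C1 + C2*exp(4*y) + 21*y^3/16 + 63*y^2/64 + 63*y/128


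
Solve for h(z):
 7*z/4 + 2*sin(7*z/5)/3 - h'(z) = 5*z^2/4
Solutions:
 h(z) = C1 - 5*z^3/12 + 7*z^2/8 - 10*cos(7*z/5)/21


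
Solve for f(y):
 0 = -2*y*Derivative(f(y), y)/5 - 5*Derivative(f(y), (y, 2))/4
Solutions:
 f(y) = C1 + C2*erf(2*y/5)


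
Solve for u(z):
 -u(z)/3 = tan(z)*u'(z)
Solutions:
 u(z) = C1/sin(z)^(1/3)


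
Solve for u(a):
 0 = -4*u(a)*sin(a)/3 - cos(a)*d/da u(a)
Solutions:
 u(a) = C1*cos(a)^(4/3)


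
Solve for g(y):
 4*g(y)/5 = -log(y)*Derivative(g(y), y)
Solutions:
 g(y) = C1*exp(-4*li(y)/5)


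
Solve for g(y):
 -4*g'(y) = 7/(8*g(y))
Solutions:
 g(y) = -sqrt(C1 - 7*y)/4
 g(y) = sqrt(C1 - 7*y)/4


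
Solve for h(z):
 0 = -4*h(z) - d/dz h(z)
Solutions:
 h(z) = C1*exp(-4*z)


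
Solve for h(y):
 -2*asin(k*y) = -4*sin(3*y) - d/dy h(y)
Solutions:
 h(y) = C1 + 2*Piecewise((y*asin(k*y) + sqrt(-k^2*y^2 + 1)/k, Ne(k, 0)), (0, True)) + 4*cos(3*y)/3


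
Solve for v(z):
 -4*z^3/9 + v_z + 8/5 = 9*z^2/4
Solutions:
 v(z) = C1 + z^4/9 + 3*z^3/4 - 8*z/5


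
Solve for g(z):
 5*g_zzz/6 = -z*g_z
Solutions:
 g(z) = C1 + Integral(C2*airyai(-5^(2/3)*6^(1/3)*z/5) + C3*airybi(-5^(2/3)*6^(1/3)*z/5), z)


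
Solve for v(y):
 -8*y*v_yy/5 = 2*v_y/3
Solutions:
 v(y) = C1 + C2*y^(7/12)


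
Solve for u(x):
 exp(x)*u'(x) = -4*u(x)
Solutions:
 u(x) = C1*exp(4*exp(-x))


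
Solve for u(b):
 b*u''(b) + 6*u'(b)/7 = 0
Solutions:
 u(b) = C1 + C2*b^(1/7)


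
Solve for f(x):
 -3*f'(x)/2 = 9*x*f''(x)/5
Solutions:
 f(x) = C1 + C2*x^(1/6)


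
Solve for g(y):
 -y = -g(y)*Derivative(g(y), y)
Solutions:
 g(y) = -sqrt(C1 + y^2)
 g(y) = sqrt(C1 + y^2)


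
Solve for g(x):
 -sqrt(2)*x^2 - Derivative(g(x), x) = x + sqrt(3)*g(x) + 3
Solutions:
 g(x) = C1*exp(-sqrt(3)*x) - sqrt(6)*x^2/3 - sqrt(3)*x/3 + 2*sqrt(2)*x/3 - sqrt(3) - 2*sqrt(6)/9 + 1/3


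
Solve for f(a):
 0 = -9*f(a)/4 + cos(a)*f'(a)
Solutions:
 f(a) = C1*(sin(a) + 1)^(9/8)/(sin(a) - 1)^(9/8)


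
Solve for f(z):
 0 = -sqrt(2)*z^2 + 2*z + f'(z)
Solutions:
 f(z) = C1 + sqrt(2)*z^3/3 - z^2


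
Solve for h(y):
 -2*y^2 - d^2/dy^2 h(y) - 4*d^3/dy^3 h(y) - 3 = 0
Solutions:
 h(y) = C1 + C2*y + C3*exp(-y/4) - y^4/6 + 8*y^3/3 - 67*y^2/2


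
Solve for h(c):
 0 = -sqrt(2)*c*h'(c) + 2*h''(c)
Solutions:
 h(c) = C1 + C2*erfi(2^(1/4)*c/2)


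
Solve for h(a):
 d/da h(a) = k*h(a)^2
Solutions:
 h(a) = -1/(C1 + a*k)


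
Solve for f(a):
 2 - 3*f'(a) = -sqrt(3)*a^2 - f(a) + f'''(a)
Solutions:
 f(a) = C1*exp(2^(1/3)*a*(-2^(1/3)*(1 + sqrt(5))^(1/3) + 2/(1 + sqrt(5))^(1/3))/4)*sin(2^(1/3)*sqrt(3)*a*(2/(1 + sqrt(5))^(1/3) + 2^(1/3)*(1 + sqrt(5))^(1/3))/4) + C2*exp(2^(1/3)*a*(-2^(1/3)*(1 + sqrt(5))^(1/3) + 2/(1 + sqrt(5))^(1/3))/4)*cos(2^(1/3)*sqrt(3)*a*(2/(1 + sqrt(5))^(1/3) + 2^(1/3)*(1 + sqrt(5))^(1/3))/4) + C3*exp(2^(1/3)*a*(-1/(1 + sqrt(5))^(1/3) + 2^(1/3)*(1 + sqrt(5))^(1/3)/2)) - sqrt(3)*a^2 - 6*sqrt(3)*a - 18*sqrt(3) - 2


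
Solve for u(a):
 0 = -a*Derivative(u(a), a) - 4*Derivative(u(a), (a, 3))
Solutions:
 u(a) = C1 + Integral(C2*airyai(-2^(1/3)*a/2) + C3*airybi(-2^(1/3)*a/2), a)


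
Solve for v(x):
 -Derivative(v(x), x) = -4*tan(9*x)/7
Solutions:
 v(x) = C1 - 4*log(cos(9*x))/63


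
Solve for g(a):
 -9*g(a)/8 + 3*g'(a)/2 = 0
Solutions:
 g(a) = C1*exp(3*a/4)


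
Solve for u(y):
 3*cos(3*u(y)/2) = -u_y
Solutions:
 u(y) = -2*asin((C1 + exp(9*y))/(C1 - exp(9*y)))/3 + 2*pi/3
 u(y) = 2*asin((C1 + exp(9*y))/(C1 - exp(9*y)))/3


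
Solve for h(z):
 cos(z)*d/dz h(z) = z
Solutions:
 h(z) = C1 + Integral(z/cos(z), z)


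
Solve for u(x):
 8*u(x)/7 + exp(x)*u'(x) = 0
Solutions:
 u(x) = C1*exp(8*exp(-x)/7)


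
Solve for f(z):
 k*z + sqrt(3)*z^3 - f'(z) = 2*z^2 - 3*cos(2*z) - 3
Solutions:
 f(z) = C1 + k*z^2/2 + sqrt(3)*z^4/4 - 2*z^3/3 + 3*z + 3*sin(z)*cos(z)


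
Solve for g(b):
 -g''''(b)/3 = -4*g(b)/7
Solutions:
 g(b) = C1*exp(-sqrt(2)*3^(1/4)*7^(3/4)*b/7) + C2*exp(sqrt(2)*3^(1/4)*7^(3/4)*b/7) + C3*sin(sqrt(2)*3^(1/4)*7^(3/4)*b/7) + C4*cos(sqrt(2)*3^(1/4)*7^(3/4)*b/7)


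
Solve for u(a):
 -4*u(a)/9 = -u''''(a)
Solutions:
 u(a) = C1*exp(-sqrt(6)*a/3) + C2*exp(sqrt(6)*a/3) + C3*sin(sqrt(6)*a/3) + C4*cos(sqrt(6)*a/3)


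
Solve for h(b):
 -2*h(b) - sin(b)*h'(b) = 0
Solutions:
 h(b) = C1*(cos(b) + 1)/(cos(b) - 1)


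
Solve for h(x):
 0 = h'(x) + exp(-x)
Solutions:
 h(x) = C1 + exp(-x)


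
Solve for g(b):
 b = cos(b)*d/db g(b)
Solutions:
 g(b) = C1 + Integral(b/cos(b), b)


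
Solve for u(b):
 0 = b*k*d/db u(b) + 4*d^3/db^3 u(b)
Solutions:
 u(b) = C1 + Integral(C2*airyai(2^(1/3)*b*(-k)^(1/3)/2) + C3*airybi(2^(1/3)*b*(-k)^(1/3)/2), b)


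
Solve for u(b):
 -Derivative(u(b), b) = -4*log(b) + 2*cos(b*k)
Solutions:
 u(b) = C1 + 4*b*log(b) - 4*b - 2*Piecewise((sin(b*k)/k, Ne(k, 0)), (b, True))


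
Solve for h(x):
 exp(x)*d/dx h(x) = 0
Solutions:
 h(x) = C1


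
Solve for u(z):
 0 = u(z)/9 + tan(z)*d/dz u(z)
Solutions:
 u(z) = C1/sin(z)^(1/9)


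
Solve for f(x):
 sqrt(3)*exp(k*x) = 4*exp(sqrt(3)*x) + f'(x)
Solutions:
 f(x) = C1 - 4*sqrt(3)*exp(sqrt(3)*x)/3 + sqrt(3)*exp(k*x)/k


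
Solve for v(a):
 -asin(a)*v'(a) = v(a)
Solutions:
 v(a) = C1*exp(-Integral(1/asin(a), a))


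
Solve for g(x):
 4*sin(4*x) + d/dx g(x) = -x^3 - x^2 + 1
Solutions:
 g(x) = C1 - x^4/4 - x^3/3 + x + cos(4*x)


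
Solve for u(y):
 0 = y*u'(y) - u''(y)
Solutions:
 u(y) = C1 + C2*erfi(sqrt(2)*y/2)


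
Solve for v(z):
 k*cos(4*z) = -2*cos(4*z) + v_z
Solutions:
 v(z) = C1 + k*sin(4*z)/4 + sin(4*z)/2


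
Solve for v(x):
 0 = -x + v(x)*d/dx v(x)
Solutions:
 v(x) = -sqrt(C1 + x^2)
 v(x) = sqrt(C1 + x^2)


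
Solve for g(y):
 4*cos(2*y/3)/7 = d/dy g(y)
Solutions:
 g(y) = C1 + 6*sin(2*y/3)/7


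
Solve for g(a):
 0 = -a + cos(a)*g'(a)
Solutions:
 g(a) = C1 + Integral(a/cos(a), a)


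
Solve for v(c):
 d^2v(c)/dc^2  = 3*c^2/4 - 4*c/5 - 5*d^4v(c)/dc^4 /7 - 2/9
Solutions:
 v(c) = C1 + C2*c + C3*sin(sqrt(35)*c/5) + C4*cos(sqrt(35)*c/5) + c^4/16 - 2*c^3/15 - 163*c^2/252


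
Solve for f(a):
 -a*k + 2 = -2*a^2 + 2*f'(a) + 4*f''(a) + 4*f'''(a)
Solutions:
 f(a) = C1 + a^3/3 - a^2*k/4 - 2*a^2 + a*k + 5*a + (C2*sin(a/2) + C3*cos(a/2))*exp(-a/2)


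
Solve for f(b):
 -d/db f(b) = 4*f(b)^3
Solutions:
 f(b) = -sqrt(2)*sqrt(-1/(C1 - 4*b))/2
 f(b) = sqrt(2)*sqrt(-1/(C1 - 4*b))/2


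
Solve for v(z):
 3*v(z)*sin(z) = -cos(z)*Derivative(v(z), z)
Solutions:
 v(z) = C1*cos(z)^3


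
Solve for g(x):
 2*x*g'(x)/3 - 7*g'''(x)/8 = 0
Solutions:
 g(x) = C1 + Integral(C2*airyai(2*2^(1/3)*21^(2/3)*x/21) + C3*airybi(2*2^(1/3)*21^(2/3)*x/21), x)


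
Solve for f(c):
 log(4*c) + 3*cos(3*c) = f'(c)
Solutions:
 f(c) = C1 + c*log(c) - c + 2*c*log(2) + sin(3*c)


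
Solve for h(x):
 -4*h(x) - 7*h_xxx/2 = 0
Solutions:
 h(x) = C3*exp(-2*7^(2/3)*x/7) + (C1*sin(sqrt(3)*7^(2/3)*x/7) + C2*cos(sqrt(3)*7^(2/3)*x/7))*exp(7^(2/3)*x/7)


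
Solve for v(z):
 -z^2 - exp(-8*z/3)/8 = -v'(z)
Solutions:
 v(z) = C1 + z^3/3 - 3*exp(-8*z/3)/64


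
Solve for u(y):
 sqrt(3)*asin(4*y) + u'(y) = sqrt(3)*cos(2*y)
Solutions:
 u(y) = C1 - sqrt(3)*(y*asin(4*y) + sqrt(1 - 16*y^2)/4) + sqrt(3)*sin(2*y)/2


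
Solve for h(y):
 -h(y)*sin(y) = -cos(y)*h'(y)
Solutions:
 h(y) = C1/cos(y)


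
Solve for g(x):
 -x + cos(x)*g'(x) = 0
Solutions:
 g(x) = C1 + Integral(x/cos(x), x)


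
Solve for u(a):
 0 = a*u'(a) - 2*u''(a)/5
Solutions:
 u(a) = C1 + C2*erfi(sqrt(5)*a/2)


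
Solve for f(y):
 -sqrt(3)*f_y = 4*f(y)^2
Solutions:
 f(y) = 3/(C1 + 4*sqrt(3)*y)


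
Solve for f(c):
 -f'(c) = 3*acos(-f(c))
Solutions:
 Integral(1/acos(-_y), (_y, f(c))) = C1 - 3*c


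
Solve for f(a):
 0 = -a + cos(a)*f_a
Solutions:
 f(a) = C1 + Integral(a/cos(a), a)


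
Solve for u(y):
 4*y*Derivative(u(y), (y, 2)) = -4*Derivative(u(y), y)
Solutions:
 u(y) = C1 + C2*log(y)


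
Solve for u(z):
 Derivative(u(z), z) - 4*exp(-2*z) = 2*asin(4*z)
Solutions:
 u(z) = C1 + 2*z*asin(4*z) + sqrt(1 - 16*z^2)/2 - 2*exp(-2*z)


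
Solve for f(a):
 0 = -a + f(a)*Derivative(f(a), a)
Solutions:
 f(a) = -sqrt(C1 + a^2)
 f(a) = sqrt(C1 + a^2)


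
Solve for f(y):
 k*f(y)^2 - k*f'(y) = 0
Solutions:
 f(y) = -1/(C1 + y)


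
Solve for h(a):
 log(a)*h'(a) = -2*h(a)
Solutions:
 h(a) = C1*exp(-2*li(a))


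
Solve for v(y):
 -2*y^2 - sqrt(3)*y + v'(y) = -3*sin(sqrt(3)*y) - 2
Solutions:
 v(y) = C1 + 2*y^3/3 + sqrt(3)*y^2/2 - 2*y + sqrt(3)*cos(sqrt(3)*y)


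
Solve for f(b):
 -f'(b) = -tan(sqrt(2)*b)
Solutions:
 f(b) = C1 - sqrt(2)*log(cos(sqrt(2)*b))/2


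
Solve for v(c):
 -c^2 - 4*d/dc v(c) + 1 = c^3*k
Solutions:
 v(c) = C1 - c^4*k/16 - c^3/12 + c/4


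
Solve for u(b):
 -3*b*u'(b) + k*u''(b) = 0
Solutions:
 u(b) = C1 + C2*erf(sqrt(6)*b*sqrt(-1/k)/2)/sqrt(-1/k)


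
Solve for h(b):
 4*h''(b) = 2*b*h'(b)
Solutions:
 h(b) = C1 + C2*erfi(b/2)


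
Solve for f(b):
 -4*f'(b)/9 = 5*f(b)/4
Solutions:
 f(b) = C1*exp(-45*b/16)


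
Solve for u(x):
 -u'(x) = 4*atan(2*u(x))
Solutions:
 Integral(1/atan(2*_y), (_y, u(x))) = C1 - 4*x


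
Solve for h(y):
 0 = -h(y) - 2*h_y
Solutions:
 h(y) = C1*exp(-y/2)


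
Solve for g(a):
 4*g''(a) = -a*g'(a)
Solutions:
 g(a) = C1 + C2*erf(sqrt(2)*a/4)


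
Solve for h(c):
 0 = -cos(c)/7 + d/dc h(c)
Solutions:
 h(c) = C1 + sin(c)/7


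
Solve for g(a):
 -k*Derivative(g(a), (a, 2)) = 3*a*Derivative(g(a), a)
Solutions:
 g(a) = C1 + C2*sqrt(k)*erf(sqrt(6)*a*sqrt(1/k)/2)


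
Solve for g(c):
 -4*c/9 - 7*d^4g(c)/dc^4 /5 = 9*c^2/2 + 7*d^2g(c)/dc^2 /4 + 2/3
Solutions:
 g(c) = C1 + C2*c + C3*sin(sqrt(5)*c/2) + C4*cos(sqrt(5)*c/2) - 3*c^4/14 - 8*c^3/189 + 28*c^2/15


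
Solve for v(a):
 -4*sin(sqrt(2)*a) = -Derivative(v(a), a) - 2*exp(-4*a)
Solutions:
 v(a) = C1 - 2*sqrt(2)*cos(sqrt(2)*a) + exp(-4*a)/2


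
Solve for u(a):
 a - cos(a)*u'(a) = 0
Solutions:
 u(a) = C1 + Integral(a/cos(a), a)


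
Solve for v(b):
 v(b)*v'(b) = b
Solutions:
 v(b) = -sqrt(C1 + b^2)
 v(b) = sqrt(C1 + b^2)


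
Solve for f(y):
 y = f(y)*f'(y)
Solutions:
 f(y) = -sqrt(C1 + y^2)
 f(y) = sqrt(C1 + y^2)


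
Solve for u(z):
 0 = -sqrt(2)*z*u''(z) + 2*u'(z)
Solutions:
 u(z) = C1 + C2*z^(1 + sqrt(2))


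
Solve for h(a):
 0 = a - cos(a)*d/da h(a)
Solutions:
 h(a) = C1 + Integral(a/cos(a), a)


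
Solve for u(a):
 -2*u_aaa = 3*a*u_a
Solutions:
 u(a) = C1 + Integral(C2*airyai(-2^(2/3)*3^(1/3)*a/2) + C3*airybi(-2^(2/3)*3^(1/3)*a/2), a)


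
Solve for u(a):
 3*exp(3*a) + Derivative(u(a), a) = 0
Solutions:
 u(a) = C1 - exp(3*a)


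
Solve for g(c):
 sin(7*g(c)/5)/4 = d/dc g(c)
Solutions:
 -c/4 + 5*log(cos(7*g(c)/5) - 1)/14 - 5*log(cos(7*g(c)/5) + 1)/14 = C1


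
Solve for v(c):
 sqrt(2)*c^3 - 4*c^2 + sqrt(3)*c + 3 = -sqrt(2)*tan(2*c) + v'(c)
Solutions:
 v(c) = C1 + sqrt(2)*c^4/4 - 4*c^3/3 + sqrt(3)*c^2/2 + 3*c - sqrt(2)*log(cos(2*c))/2


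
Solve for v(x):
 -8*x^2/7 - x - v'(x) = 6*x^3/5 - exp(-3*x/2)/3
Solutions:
 v(x) = C1 - 3*x^4/10 - 8*x^3/21 - x^2/2 - 2*exp(-3*x/2)/9


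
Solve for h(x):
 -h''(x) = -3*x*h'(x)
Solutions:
 h(x) = C1 + C2*erfi(sqrt(6)*x/2)


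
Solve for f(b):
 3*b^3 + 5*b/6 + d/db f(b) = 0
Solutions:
 f(b) = C1 - 3*b^4/4 - 5*b^2/12


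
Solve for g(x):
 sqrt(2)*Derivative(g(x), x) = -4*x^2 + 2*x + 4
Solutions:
 g(x) = C1 - 2*sqrt(2)*x^3/3 + sqrt(2)*x^2/2 + 2*sqrt(2)*x


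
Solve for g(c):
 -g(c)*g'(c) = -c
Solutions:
 g(c) = -sqrt(C1 + c^2)
 g(c) = sqrt(C1 + c^2)


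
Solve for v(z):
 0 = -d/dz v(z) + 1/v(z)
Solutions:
 v(z) = -sqrt(C1 + 2*z)
 v(z) = sqrt(C1 + 2*z)


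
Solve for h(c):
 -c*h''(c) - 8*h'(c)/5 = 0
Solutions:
 h(c) = C1 + C2/c^(3/5)


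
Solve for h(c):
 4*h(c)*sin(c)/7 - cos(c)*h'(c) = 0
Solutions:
 h(c) = C1/cos(c)^(4/7)


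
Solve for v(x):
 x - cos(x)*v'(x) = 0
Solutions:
 v(x) = C1 + Integral(x/cos(x), x)


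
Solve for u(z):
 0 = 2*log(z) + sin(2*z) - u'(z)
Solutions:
 u(z) = C1 + 2*z*log(z) - 2*z - cos(2*z)/2


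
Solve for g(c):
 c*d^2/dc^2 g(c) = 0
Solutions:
 g(c) = C1 + C2*c


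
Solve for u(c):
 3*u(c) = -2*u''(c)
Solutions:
 u(c) = C1*sin(sqrt(6)*c/2) + C2*cos(sqrt(6)*c/2)


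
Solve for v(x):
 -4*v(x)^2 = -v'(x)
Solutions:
 v(x) = -1/(C1 + 4*x)


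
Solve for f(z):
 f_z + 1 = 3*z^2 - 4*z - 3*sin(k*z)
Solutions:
 f(z) = C1 + z^3 - 2*z^2 - z + 3*cos(k*z)/k


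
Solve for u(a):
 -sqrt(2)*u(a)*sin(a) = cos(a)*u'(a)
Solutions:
 u(a) = C1*cos(a)^(sqrt(2))


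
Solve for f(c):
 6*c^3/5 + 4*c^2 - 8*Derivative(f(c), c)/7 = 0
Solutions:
 f(c) = C1 + 21*c^4/80 + 7*c^3/6


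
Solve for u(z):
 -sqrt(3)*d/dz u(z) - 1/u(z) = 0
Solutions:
 u(z) = -sqrt(C1 - 6*sqrt(3)*z)/3
 u(z) = sqrt(C1 - 6*sqrt(3)*z)/3


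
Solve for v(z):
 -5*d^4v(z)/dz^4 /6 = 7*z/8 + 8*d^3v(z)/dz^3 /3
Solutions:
 v(z) = C1 + C2*z + C3*z^2 + C4*exp(-16*z/5) - 7*z^4/512 + 35*z^3/2048


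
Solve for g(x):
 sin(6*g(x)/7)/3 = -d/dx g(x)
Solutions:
 x/3 + 7*log(cos(6*g(x)/7) - 1)/12 - 7*log(cos(6*g(x)/7) + 1)/12 = C1


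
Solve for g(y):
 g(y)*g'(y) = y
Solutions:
 g(y) = -sqrt(C1 + y^2)
 g(y) = sqrt(C1 + y^2)


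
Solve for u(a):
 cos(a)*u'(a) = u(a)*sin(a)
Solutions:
 u(a) = C1/cos(a)


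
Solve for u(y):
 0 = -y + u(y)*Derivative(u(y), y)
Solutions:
 u(y) = -sqrt(C1 + y^2)
 u(y) = sqrt(C1 + y^2)


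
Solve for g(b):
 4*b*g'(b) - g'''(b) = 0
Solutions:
 g(b) = C1 + Integral(C2*airyai(2^(2/3)*b) + C3*airybi(2^(2/3)*b), b)


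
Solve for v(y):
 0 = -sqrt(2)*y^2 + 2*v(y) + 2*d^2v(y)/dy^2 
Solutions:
 v(y) = C1*sin(y) + C2*cos(y) + sqrt(2)*y^2/2 - sqrt(2)


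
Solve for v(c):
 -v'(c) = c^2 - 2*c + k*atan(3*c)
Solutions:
 v(c) = C1 - c^3/3 + c^2 - k*(c*atan(3*c) - log(9*c^2 + 1)/6)


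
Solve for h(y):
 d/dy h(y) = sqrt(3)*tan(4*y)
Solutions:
 h(y) = C1 - sqrt(3)*log(cos(4*y))/4


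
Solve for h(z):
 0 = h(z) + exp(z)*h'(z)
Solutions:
 h(z) = C1*exp(exp(-z))


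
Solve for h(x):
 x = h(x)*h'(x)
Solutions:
 h(x) = -sqrt(C1 + x^2)
 h(x) = sqrt(C1 + x^2)


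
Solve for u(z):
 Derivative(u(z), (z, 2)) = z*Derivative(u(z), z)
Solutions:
 u(z) = C1 + C2*erfi(sqrt(2)*z/2)


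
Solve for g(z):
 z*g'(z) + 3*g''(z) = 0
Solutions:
 g(z) = C1 + C2*erf(sqrt(6)*z/6)


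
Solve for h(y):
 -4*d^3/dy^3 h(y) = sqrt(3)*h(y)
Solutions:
 h(y) = C3*exp(-2^(1/3)*3^(1/6)*y/2) + (C1*sin(2^(1/3)*3^(2/3)*y/4) + C2*cos(2^(1/3)*3^(2/3)*y/4))*exp(2^(1/3)*3^(1/6)*y/4)


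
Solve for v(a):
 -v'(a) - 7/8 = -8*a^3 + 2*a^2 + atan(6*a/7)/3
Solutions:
 v(a) = C1 + 2*a^4 - 2*a^3/3 - a*atan(6*a/7)/3 - 7*a/8 + 7*log(36*a^2 + 49)/36


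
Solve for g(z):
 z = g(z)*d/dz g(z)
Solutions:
 g(z) = -sqrt(C1 + z^2)
 g(z) = sqrt(C1 + z^2)


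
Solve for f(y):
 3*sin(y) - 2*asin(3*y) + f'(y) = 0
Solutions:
 f(y) = C1 + 2*y*asin(3*y) + 2*sqrt(1 - 9*y^2)/3 + 3*cos(y)


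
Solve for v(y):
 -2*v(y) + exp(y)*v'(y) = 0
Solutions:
 v(y) = C1*exp(-2*exp(-y))


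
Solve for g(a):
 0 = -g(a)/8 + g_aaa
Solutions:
 g(a) = C3*exp(a/2) + (C1*sin(sqrt(3)*a/4) + C2*cos(sqrt(3)*a/4))*exp(-a/4)


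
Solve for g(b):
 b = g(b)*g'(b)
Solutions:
 g(b) = -sqrt(C1 + b^2)
 g(b) = sqrt(C1 + b^2)


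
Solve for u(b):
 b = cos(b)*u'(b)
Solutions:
 u(b) = C1 + Integral(b/cos(b), b)


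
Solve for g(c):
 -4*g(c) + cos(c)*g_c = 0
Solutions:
 g(c) = C1*(sin(c)^2 + 2*sin(c) + 1)/(sin(c)^2 - 2*sin(c) + 1)


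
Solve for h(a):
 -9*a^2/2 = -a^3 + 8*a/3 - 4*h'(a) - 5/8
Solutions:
 h(a) = C1 - a^4/16 + 3*a^3/8 + a^2/3 - 5*a/32


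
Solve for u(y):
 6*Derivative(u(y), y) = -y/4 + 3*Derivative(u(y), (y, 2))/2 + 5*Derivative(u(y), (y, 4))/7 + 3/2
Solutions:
 u(y) = C1 + C2*exp(70^(1/3)*y*(-(60 + sqrt(3670))^(1/3) + 70^(1/3)/(60 + sqrt(3670))^(1/3))/20)*sin(sqrt(3)*70^(1/3)*y*(70^(1/3)/(60 + sqrt(3670))^(1/3) + (60 + sqrt(3670))^(1/3))/20) + C3*exp(70^(1/3)*y*(-(60 + sqrt(3670))^(1/3) + 70^(1/3)/(60 + sqrt(3670))^(1/3))/20)*cos(sqrt(3)*70^(1/3)*y*(70^(1/3)/(60 + sqrt(3670))^(1/3) + (60 + sqrt(3670))^(1/3))/20) + C4*exp(-70^(1/3)*y*(-(60 + sqrt(3670))^(1/3) + 70^(1/3)/(60 + sqrt(3670))^(1/3))/10) - y^2/48 + 23*y/96


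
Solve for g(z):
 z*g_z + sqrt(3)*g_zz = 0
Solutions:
 g(z) = C1 + C2*erf(sqrt(2)*3^(3/4)*z/6)


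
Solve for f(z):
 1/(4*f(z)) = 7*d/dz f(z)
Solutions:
 f(z) = -sqrt(C1 + 14*z)/14
 f(z) = sqrt(C1 + 14*z)/14


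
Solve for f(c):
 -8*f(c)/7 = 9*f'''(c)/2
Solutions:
 f(c) = C3*exp(-2*294^(1/3)*c/21) + (C1*sin(3^(5/6)*98^(1/3)*c/21) + C2*cos(3^(5/6)*98^(1/3)*c/21))*exp(294^(1/3)*c/21)


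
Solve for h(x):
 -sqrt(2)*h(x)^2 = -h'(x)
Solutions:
 h(x) = -1/(C1 + sqrt(2)*x)


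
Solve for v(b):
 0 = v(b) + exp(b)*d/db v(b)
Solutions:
 v(b) = C1*exp(exp(-b))


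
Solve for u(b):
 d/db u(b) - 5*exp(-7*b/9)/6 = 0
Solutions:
 u(b) = C1 - 15*exp(-7*b/9)/14


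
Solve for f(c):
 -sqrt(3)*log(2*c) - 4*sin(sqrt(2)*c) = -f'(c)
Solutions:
 f(c) = C1 + sqrt(3)*c*(log(c) - 1) + sqrt(3)*c*log(2) - 2*sqrt(2)*cos(sqrt(2)*c)


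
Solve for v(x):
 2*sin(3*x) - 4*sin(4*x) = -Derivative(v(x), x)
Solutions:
 v(x) = C1 + 2*cos(3*x)/3 - cos(4*x)


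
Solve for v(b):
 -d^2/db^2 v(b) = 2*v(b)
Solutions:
 v(b) = C1*sin(sqrt(2)*b) + C2*cos(sqrt(2)*b)


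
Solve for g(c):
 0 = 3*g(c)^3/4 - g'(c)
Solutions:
 g(c) = -sqrt(2)*sqrt(-1/(C1 + 3*c))
 g(c) = sqrt(2)*sqrt(-1/(C1 + 3*c))


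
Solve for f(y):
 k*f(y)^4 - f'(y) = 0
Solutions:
 f(y) = (-1/(C1 + 3*k*y))^(1/3)
 f(y) = (-1/(C1 + k*y))^(1/3)*(-3^(2/3) - 3*3^(1/6)*I)/6
 f(y) = (-1/(C1 + k*y))^(1/3)*(-3^(2/3) + 3*3^(1/6)*I)/6


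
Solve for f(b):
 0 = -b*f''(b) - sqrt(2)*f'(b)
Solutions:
 f(b) = C1 + C2*b^(1 - sqrt(2))


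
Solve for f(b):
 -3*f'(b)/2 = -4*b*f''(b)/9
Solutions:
 f(b) = C1 + C2*b^(35/8)


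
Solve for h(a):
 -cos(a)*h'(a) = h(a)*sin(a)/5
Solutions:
 h(a) = C1*cos(a)^(1/5)


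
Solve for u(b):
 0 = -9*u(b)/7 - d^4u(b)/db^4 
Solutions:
 u(b) = (C1*sin(sqrt(6)*7^(3/4)*b/14) + C2*cos(sqrt(6)*7^(3/4)*b/14))*exp(-sqrt(6)*7^(3/4)*b/14) + (C3*sin(sqrt(6)*7^(3/4)*b/14) + C4*cos(sqrt(6)*7^(3/4)*b/14))*exp(sqrt(6)*7^(3/4)*b/14)


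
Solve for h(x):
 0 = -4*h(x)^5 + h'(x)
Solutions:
 h(x) = -(-1/(C1 + 16*x))^(1/4)
 h(x) = (-1/(C1 + 16*x))^(1/4)
 h(x) = -I*(-1/(C1 + 16*x))^(1/4)
 h(x) = I*(-1/(C1 + 16*x))^(1/4)


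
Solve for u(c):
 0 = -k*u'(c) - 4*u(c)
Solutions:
 u(c) = C1*exp(-4*c/k)


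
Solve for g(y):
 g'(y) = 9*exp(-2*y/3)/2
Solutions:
 g(y) = C1 - 27*exp(-2*y/3)/4


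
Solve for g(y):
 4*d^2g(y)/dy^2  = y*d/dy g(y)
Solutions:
 g(y) = C1 + C2*erfi(sqrt(2)*y/4)


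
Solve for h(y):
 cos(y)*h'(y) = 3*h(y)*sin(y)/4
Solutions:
 h(y) = C1/cos(y)^(3/4)


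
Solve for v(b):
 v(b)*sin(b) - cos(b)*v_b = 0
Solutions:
 v(b) = C1/cos(b)


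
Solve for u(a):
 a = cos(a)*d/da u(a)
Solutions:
 u(a) = C1 + Integral(a/cos(a), a)


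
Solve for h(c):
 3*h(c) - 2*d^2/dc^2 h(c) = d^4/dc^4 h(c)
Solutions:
 h(c) = C1*exp(-c) + C2*exp(c) + C3*sin(sqrt(3)*c) + C4*cos(sqrt(3)*c)


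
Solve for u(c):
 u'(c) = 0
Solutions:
 u(c) = C1


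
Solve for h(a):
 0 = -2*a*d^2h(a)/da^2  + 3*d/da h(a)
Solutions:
 h(a) = C1 + C2*a^(5/2)


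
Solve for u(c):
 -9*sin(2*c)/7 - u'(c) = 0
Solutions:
 u(c) = C1 + 9*cos(2*c)/14


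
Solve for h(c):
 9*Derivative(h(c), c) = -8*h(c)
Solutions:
 h(c) = C1*exp(-8*c/9)


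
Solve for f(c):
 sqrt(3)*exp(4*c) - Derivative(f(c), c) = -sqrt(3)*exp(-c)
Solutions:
 f(c) = C1 + sqrt(3)*exp(4*c)/4 - sqrt(3)*exp(-c)


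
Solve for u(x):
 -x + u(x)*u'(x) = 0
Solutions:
 u(x) = -sqrt(C1 + x^2)
 u(x) = sqrt(C1 + x^2)


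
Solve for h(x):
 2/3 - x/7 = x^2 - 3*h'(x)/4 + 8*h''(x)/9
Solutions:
 h(x) = C1 + C2*exp(27*x/32) + 4*x^3/9 + 950*x^2/567 + 47192*x/15309


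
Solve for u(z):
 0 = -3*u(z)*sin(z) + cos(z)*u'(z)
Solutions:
 u(z) = C1/cos(z)^3


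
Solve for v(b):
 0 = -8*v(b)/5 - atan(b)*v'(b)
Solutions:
 v(b) = C1*exp(-8*Integral(1/atan(b), b)/5)


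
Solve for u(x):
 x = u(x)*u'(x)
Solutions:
 u(x) = -sqrt(C1 + x^2)
 u(x) = sqrt(C1 + x^2)


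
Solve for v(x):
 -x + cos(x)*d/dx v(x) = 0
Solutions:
 v(x) = C1 + Integral(x/cos(x), x)


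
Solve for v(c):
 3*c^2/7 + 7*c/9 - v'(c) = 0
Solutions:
 v(c) = C1 + c^3/7 + 7*c^2/18


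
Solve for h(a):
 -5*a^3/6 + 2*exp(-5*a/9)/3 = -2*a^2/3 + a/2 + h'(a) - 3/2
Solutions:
 h(a) = C1 - 5*a^4/24 + 2*a^3/9 - a^2/4 + 3*a/2 - 6*exp(-5*a/9)/5


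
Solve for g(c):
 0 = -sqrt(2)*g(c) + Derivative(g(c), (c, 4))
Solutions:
 g(c) = C1*exp(-2^(1/8)*c) + C2*exp(2^(1/8)*c) + C3*sin(2^(1/8)*c) + C4*cos(2^(1/8)*c)


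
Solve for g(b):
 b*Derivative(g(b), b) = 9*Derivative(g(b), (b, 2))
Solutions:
 g(b) = C1 + C2*erfi(sqrt(2)*b/6)


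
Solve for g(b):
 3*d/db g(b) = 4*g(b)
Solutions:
 g(b) = C1*exp(4*b/3)


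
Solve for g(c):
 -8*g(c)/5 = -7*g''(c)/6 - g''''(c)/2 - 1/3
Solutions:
 g(c) = C1*exp(-sqrt(30)*c*sqrt(-35 + sqrt(4105))/30) + C2*exp(sqrt(30)*c*sqrt(-35 + sqrt(4105))/30) + C3*sin(sqrt(30)*c*sqrt(35 + sqrt(4105))/30) + C4*cos(sqrt(30)*c*sqrt(35 + sqrt(4105))/30) + 5/24


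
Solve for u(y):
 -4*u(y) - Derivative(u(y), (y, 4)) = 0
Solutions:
 u(y) = (C1*sin(y) + C2*cos(y))*exp(-y) + (C3*sin(y) + C4*cos(y))*exp(y)


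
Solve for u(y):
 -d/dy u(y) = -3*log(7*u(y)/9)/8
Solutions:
 8*Integral(1/(-log(_y) - log(7) + 2*log(3)), (_y, u(y)))/3 = C1 - y


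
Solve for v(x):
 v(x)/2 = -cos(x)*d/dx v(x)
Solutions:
 v(x) = C1*(sin(x) - 1)^(1/4)/(sin(x) + 1)^(1/4)


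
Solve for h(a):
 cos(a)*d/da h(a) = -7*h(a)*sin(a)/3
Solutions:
 h(a) = C1*cos(a)^(7/3)


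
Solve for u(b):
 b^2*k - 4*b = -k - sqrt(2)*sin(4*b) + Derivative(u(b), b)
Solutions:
 u(b) = C1 + b^3*k/3 - 2*b^2 + b*k - sqrt(2)*cos(4*b)/4


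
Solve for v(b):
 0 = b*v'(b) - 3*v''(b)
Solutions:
 v(b) = C1 + C2*erfi(sqrt(6)*b/6)


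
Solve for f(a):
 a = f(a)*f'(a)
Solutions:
 f(a) = -sqrt(C1 + a^2)
 f(a) = sqrt(C1 + a^2)


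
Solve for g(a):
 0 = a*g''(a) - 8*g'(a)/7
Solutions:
 g(a) = C1 + C2*a^(15/7)


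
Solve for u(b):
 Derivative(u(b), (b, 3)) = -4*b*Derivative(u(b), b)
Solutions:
 u(b) = C1 + Integral(C2*airyai(-2^(2/3)*b) + C3*airybi(-2^(2/3)*b), b)


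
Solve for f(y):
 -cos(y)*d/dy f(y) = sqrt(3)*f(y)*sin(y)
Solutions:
 f(y) = C1*cos(y)^(sqrt(3))


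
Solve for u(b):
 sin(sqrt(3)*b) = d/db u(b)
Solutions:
 u(b) = C1 - sqrt(3)*cos(sqrt(3)*b)/3


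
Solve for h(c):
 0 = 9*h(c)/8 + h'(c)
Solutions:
 h(c) = C1*exp(-9*c/8)


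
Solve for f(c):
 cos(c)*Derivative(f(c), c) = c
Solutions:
 f(c) = C1 + Integral(c/cos(c), c)


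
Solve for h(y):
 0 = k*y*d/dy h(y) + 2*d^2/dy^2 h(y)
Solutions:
 h(y) = Piecewise((-sqrt(pi)*C1*erf(sqrt(k)*y/2)/sqrt(k) - C2, (k > 0) | (k < 0)), (-C1*y - C2, True))


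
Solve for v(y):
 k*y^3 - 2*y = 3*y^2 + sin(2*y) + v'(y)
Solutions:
 v(y) = C1 + k*y^4/4 - y^3 - y^2 + cos(2*y)/2


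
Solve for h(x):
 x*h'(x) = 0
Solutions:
 h(x) = C1


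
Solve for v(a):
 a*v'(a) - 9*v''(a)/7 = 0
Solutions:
 v(a) = C1 + C2*erfi(sqrt(14)*a/6)


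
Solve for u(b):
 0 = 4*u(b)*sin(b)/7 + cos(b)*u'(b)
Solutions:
 u(b) = C1*cos(b)^(4/7)


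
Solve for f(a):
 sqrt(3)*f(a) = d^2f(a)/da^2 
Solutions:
 f(a) = C1*exp(-3^(1/4)*a) + C2*exp(3^(1/4)*a)


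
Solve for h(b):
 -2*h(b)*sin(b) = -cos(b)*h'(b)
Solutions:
 h(b) = C1/cos(b)^2


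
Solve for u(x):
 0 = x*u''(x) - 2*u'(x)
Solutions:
 u(x) = C1 + C2*x^3


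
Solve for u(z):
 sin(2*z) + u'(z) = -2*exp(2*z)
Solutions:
 u(z) = C1 - exp(2*z) + cos(2*z)/2


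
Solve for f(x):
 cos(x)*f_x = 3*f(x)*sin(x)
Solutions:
 f(x) = C1/cos(x)^3


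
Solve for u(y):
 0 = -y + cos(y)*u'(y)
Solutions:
 u(y) = C1 + Integral(y/cos(y), y)


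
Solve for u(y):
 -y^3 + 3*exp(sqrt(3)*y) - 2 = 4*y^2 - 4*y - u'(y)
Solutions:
 u(y) = C1 + y^4/4 + 4*y^3/3 - 2*y^2 + 2*y - sqrt(3)*exp(sqrt(3)*y)


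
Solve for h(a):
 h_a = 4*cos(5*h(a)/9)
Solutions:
 -4*a - 9*log(sin(5*h(a)/9) - 1)/10 + 9*log(sin(5*h(a)/9) + 1)/10 = C1


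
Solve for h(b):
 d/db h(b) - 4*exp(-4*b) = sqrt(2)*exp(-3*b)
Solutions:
 h(b) = C1 - sqrt(2)*exp(-3*b)/3 - exp(-4*b)


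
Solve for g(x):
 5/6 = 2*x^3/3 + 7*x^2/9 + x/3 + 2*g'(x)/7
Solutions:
 g(x) = C1 - 7*x^4/12 - 49*x^3/54 - 7*x^2/12 + 35*x/12


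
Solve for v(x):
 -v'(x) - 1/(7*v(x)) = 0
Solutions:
 v(x) = -sqrt(C1 - 14*x)/7
 v(x) = sqrt(C1 - 14*x)/7


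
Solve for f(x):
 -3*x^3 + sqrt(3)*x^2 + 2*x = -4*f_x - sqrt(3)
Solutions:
 f(x) = C1 + 3*x^4/16 - sqrt(3)*x^3/12 - x^2/4 - sqrt(3)*x/4


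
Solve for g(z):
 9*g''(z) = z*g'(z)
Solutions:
 g(z) = C1 + C2*erfi(sqrt(2)*z/6)


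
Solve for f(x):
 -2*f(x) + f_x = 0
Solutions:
 f(x) = C1*exp(2*x)


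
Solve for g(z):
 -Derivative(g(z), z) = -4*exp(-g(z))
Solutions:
 g(z) = log(C1 + 4*z)


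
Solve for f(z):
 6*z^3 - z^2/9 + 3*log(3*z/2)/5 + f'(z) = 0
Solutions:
 f(z) = C1 - 3*z^4/2 + z^3/27 - 3*z*log(z)/5 - 3*z*log(3)/5 + 3*z*log(2)/5 + 3*z/5


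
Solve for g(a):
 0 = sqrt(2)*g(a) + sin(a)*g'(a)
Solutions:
 g(a) = C1*(cos(a) + 1)^(sqrt(2)/2)/(cos(a) - 1)^(sqrt(2)/2)


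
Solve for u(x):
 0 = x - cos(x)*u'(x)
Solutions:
 u(x) = C1 + Integral(x/cos(x), x)


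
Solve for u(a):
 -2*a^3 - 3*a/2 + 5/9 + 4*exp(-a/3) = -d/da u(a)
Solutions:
 u(a) = C1 + a^4/2 + 3*a^2/4 - 5*a/9 + 12*exp(-a/3)


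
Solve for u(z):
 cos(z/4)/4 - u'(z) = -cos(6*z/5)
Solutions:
 u(z) = C1 + sin(z/4) + 5*sin(6*z/5)/6


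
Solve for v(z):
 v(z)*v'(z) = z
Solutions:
 v(z) = -sqrt(C1 + z^2)
 v(z) = sqrt(C1 + z^2)


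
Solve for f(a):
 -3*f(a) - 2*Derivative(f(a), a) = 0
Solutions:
 f(a) = C1*exp(-3*a/2)


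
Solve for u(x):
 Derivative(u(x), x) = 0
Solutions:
 u(x) = C1


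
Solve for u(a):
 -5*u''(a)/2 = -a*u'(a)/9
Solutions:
 u(a) = C1 + C2*erfi(sqrt(5)*a/15)


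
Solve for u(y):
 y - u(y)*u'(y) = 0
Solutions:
 u(y) = -sqrt(C1 + y^2)
 u(y) = sqrt(C1 + y^2)


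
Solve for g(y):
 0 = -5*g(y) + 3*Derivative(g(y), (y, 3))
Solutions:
 g(y) = C3*exp(3^(2/3)*5^(1/3)*y/3) + (C1*sin(3^(1/6)*5^(1/3)*y/2) + C2*cos(3^(1/6)*5^(1/3)*y/2))*exp(-3^(2/3)*5^(1/3)*y/6)


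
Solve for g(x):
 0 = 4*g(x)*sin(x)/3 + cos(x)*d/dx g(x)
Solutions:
 g(x) = C1*cos(x)^(4/3)


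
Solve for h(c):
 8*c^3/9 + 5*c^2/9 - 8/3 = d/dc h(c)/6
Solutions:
 h(c) = C1 + 4*c^4/3 + 10*c^3/9 - 16*c


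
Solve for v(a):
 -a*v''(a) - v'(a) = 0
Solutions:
 v(a) = C1 + C2*log(a)


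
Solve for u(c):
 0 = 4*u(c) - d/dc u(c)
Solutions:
 u(c) = C1*exp(4*c)


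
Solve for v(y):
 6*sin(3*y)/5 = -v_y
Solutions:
 v(y) = C1 + 2*cos(3*y)/5


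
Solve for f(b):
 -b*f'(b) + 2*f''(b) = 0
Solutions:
 f(b) = C1 + C2*erfi(b/2)


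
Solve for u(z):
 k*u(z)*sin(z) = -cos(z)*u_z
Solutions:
 u(z) = C1*exp(k*log(cos(z)))


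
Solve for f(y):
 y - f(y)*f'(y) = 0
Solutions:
 f(y) = -sqrt(C1 + y^2)
 f(y) = sqrt(C1 + y^2)


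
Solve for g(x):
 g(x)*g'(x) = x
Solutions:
 g(x) = -sqrt(C1 + x^2)
 g(x) = sqrt(C1 + x^2)


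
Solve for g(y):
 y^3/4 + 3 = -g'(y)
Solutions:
 g(y) = C1 - y^4/16 - 3*y


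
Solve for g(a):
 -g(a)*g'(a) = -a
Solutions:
 g(a) = -sqrt(C1 + a^2)
 g(a) = sqrt(C1 + a^2)


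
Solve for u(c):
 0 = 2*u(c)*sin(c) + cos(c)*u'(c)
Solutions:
 u(c) = C1*cos(c)^2


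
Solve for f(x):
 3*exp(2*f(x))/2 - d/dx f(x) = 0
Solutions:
 f(x) = log(-sqrt(-1/(C1 + 3*x)))
 f(x) = log(-1/(C1 + 3*x))/2


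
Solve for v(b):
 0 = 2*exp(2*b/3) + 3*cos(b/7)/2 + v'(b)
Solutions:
 v(b) = C1 - 3*exp(2*b/3) - 21*sin(b/7)/2


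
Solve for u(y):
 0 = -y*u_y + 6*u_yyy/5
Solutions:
 u(y) = C1 + Integral(C2*airyai(5^(1/3)*6^(2/3)*y/6) + C3*airybi(5^(1/3)*6^(2/3)*y/6), y)


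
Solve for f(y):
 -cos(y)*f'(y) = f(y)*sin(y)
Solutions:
 f(y) = C1*cos(y)


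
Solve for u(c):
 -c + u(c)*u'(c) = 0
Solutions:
 u(c) = -sqrt(C1 + c^2)
 u(c) = sqrt(C1 + c^2)


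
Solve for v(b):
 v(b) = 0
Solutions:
 v(b) = 0


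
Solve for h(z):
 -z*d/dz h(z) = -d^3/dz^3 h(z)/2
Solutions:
 h(z) = C1 + Integral(C2*airyai(2^(1/3)*z) + C3*airybi(2^(1/3)*z), z)


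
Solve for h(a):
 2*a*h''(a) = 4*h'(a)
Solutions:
 h(a) = C1 + C2*a^3


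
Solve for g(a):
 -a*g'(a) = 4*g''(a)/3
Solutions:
 g(a) = C1 + C2*erf(sqrt(6)*a/4)


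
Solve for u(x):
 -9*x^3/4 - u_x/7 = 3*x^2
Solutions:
 u(x) = C1 - 63*x^4/16 - 7*x^3


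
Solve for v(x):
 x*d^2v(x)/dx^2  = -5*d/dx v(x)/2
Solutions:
 v(x) = C1 + C2/x^(3/2)


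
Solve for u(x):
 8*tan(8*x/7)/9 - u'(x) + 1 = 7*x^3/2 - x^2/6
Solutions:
 u(x) = C1 - 7*x^4/8 + x^3/18 + x - 7*log(cos(8*x/7))/9


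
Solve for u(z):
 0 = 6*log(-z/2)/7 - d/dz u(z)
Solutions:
 u(z) = C1 + 6*z*log(-z)/7 + 6*z*(-1 - log(2))/7


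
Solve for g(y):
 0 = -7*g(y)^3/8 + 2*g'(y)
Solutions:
 g(y) = -2*sqrt(2)*sqrt(-1/(C1 + 7*y))
 g(y) = 2*sqrt(2)*sqrt(-1/(C1 + 7*y))


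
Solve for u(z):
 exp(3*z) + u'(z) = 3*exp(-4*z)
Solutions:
 u(z) = C1 - exp(3*z)/3 - 3*exp(-4*z)/4


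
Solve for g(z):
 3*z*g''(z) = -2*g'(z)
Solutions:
 g(z) = C1 + C2*z^(1/3)


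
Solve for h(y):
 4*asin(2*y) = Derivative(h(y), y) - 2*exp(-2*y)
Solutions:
 h(y) = C1 + 4*y*asin(2*y) + 2*sqrt(1 - 4*y^2) - exp(-2*y)


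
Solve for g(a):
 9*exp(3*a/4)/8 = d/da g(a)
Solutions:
 g(a) = C1 + 3*exp(3*a/4)/2


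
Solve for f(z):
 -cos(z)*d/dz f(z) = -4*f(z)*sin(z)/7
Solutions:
 f(z) = C1/cos(z)^(4/7)


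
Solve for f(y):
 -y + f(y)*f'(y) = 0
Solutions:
 f(y) = -sqrt(C1 + y^2)
 f(y) = sqrt(C1 + y^2)


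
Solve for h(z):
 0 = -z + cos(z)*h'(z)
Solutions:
 h(z) = C1 + Integral(z/cos(z), z)


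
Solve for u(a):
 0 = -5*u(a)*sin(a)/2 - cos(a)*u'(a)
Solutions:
 u(a) = C1*cos(a)^(5/2)


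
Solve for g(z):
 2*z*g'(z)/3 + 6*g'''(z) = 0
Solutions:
 g(z) = C1 + Integral(C2*airyai(-3^(1/3)*z/3) + C3*airybi(-3^(1/3)*z/3), z)


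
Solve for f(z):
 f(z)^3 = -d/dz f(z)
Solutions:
 f(z) = -sqrt(2)*sqrt(-1/(C1 - z))/2
 f(z) = sqrt(2)*sqrt(-1/(C1 - z))/2


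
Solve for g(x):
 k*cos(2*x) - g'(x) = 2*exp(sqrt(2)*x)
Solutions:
 g(x) = C1 + k*sin(2*x)/2 - sqrt(2)*exp(sqrt(2)*x)


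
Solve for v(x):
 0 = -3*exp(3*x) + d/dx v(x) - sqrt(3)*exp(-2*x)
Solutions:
 v(x) = C1 + exp(3*x) - sqrt(3)*exp(-2*x)/2


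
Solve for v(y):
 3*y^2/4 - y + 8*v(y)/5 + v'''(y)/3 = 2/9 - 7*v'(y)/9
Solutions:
 v(y) = C1*exp(5^(1/3)*y*(-35/(324 + sqrt(113551))^(1/3) + 5^(1/3)*(324 + sqrt(113551))^(1/3))/30)*sin(sqrt(3)*5^(1/3)*y*(35/(324 + sqrt(113551))^(1/3) + 5^(1/3)*(324 + sqrt(113551))^(1/3))/30) + C2*exp(5^(1/3)*y*(-35/(324 + sqrt(113551))^(1/3) + 5^(1/3)*(324 + sqrt(113551))^(1/3))/30)*cos(sqrt(3)*5^(1/3)*y*(35/(324 + sqrt(113551))^(1/3) + 5^(1/3)*(324 + sqrt(113551))^(1/3))/30) + C3*exp(-5^(1/3)*y*(-35/(324 + sqrt(113551))^(1/3) + 5^(1/3)*(324 + sqrt(113551))^(1/3))/15) - 15*y^2/32 + 415*y/384 - 10685/27648


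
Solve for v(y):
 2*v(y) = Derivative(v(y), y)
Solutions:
 v(y) = C1*exp(2*y)


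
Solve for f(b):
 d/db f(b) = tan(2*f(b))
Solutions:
 f(b) = -asin(C1*exp(2*b))/2 + pi/2
 f(b) = asin(C1*exp(2*b))/2


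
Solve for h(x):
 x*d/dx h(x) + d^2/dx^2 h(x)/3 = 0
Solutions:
 h(x) = C1 + C2*erf(sqrt(6)*x/2)


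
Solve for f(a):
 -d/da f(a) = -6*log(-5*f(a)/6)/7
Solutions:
 -7*Integral(1/(log(-_y) - log(6) + log(5)), (_y, f(a)))/6 = C1 - a


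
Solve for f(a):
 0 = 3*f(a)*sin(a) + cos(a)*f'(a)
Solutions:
 f(a) = C1*cos(a)^3


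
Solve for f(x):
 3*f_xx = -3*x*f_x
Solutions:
 f(x) = C1 + C2*erf(sqrt(2)*x/2)


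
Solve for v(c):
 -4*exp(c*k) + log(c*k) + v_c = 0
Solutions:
 v(c) = C1 - c*log(c*k) + c + Piecewise((4*exp(c*k)/k, Ne(k, 0)), (4*c, True))


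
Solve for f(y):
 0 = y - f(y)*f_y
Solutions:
 f(y) = -sqrt(C1 + y^2)
 f(y) = sqrt(C1 + y^2)


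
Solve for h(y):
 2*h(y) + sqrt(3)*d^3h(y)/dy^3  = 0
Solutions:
 h(y) = C3*exp(-2^(1/3)*3^(5/6)*y/3) + (C1*sin(6^(1/3)*y/2) + C2*cos(6^(1/3)*y/2))*exp(2^(1/3)*3^(5/6)*y/6)


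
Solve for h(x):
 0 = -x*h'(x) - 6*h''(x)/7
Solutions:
 h(x) = C1 + C2*erf(sqrt(21)*x/6)


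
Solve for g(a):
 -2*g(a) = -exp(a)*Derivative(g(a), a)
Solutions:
 g(a) = C1*exp(-2*exp(-a))


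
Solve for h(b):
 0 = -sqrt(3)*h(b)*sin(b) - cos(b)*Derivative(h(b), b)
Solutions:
 h(b) = C1*cos(b)^(sqrt(3))


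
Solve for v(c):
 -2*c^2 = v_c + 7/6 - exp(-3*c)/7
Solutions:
 v(c) = C1 - 2*c^3/3 - 7*c/6 - exp(-3*c)/21


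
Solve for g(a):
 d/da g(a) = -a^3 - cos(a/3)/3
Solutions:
 g(a) = C1 - a^4/4 - sin(a/3)


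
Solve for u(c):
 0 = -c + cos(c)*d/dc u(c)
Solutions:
 u(c) = C1 + Integral(c/cos(c), c)


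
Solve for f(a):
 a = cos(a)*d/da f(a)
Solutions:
 f(a) = C1 + Integral(a/cos(a), a)


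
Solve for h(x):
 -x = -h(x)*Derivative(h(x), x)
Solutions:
 h(x) = -sqrt(C1 + x^2)
 h(x) = sqrt(C1 + x^2)


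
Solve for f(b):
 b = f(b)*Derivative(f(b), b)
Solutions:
 f(b) = -sqrt(C1 + b^2)
 f(b) = sqrt(C1 + b^2)


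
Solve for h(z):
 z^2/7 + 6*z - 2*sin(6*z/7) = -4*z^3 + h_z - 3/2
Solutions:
 h(z) = C1 + z^4 + z^3/21 + 3*z^2 + 3*z/2 + 7*cos(6*z/7)/3


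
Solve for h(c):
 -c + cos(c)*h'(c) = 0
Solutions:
 h(c) = C1 + Integral(c/cos(c), c)


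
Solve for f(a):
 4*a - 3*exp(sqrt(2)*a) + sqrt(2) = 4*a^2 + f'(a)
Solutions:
 f(a) = C1 - 4*a^3/3 + 2*a^2 + sqrt(2)*a - 3*sqrt(2)*exp(sqrt(2)*a)/2


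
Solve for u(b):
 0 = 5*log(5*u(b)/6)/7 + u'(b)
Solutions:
 7*Integral(1/(log(_y) - log(6) + log(5)), (_y, u(b)))/5 = C1 - b


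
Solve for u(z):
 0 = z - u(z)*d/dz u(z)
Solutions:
 u(z) = -sqrt(C1 + z^2)
 u(z) = sqrt(C1 + z^2)


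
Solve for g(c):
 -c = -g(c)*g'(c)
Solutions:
 g(c) = -sqrt(C1 + c^2)
 g(c) = sqrt(C1 + c^2)


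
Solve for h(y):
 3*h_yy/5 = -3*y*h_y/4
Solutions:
 h(y) = C1 + C2*erf(sqrt(10)*y/4)


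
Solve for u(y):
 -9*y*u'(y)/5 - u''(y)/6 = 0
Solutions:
 u(y) = C1 + C2*erf(3*sqrt(15)*y/5)


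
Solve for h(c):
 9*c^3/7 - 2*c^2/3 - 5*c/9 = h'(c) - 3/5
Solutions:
 h(c) = C1 + 9*c^4/28 - 2*c^3/9 - 5*c^2/18 + 3*c/5


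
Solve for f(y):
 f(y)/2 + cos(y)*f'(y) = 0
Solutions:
 f(y) = C1*(sin(y) - 1)^(1/4)/(sin(y) + 1)^(1/4)


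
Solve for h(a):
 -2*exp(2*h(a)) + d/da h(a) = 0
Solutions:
 h(a) = log(-sqrt(-1/(C1 + 2*a))) - log(2)/2
 h(a) = log(-1/(C1 + 2*a))/2 - log(2)/2


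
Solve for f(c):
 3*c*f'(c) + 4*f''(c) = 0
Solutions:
 f(c) = C1 + C2*erf(sqrt(6)*c/4)


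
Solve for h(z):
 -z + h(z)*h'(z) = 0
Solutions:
 h(z) = -sqrt(C1 + z^2)
 h(z) = sqrt(C1 + z^2)


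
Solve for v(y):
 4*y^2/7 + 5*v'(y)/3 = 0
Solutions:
 v(y) = C1 - 4*y^3/35


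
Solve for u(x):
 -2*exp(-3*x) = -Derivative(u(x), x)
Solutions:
 u(x) = C1 - 2*exp(-3*x)/3


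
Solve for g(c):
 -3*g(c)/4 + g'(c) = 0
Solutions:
 g(c) = C1*exp(3*c/4)


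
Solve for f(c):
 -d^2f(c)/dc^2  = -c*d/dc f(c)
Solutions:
 f(c) = C1 + C2*erfi(sqrt(2)*c/2)


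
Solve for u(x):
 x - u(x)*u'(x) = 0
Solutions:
 u(x) = -sqrt(C1 + x^2)
 u(x) = sqrt(C1 + x^2)


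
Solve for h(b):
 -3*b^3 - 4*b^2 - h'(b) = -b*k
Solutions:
 h(b) = C1 - 3*b^4/4 - 4*b^3/3 + b^2*k/2


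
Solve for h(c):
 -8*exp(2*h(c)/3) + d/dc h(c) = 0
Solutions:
 h(c) = 3*log(-sqrt(-1/(C1 + 8*c))) - 3*log(2) + 3*log(6)/2
 h(c) = 3*log(-1/(C1 + 8*c))/2 - 3*log(2) + 3*log(6)/2


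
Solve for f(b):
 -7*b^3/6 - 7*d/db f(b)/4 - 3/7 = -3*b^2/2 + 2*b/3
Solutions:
 f(b) = C1 - b^4/6 + 2*b^3/7 - 4*b^2/21 - 12*b/49


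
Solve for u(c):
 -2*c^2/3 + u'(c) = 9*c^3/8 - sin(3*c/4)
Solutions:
 u(c) = C1 + 9*c^4/32 + 2*c^3/9 + 4*cos(3*c/4)/3


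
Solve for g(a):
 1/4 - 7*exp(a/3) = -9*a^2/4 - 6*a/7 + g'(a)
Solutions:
 g(a) = C1 + 3*a^3/4 + 3*a^2/7 + a/4 - 21*exp(a/3)


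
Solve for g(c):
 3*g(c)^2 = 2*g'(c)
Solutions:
 g(c) = -2/(C1 + 3*c)


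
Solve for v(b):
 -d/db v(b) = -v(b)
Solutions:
 v(b) = C1*exp(b)


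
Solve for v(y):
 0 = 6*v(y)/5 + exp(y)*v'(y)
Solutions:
 v(y) = C1*exp(6*exp(-y)/5)


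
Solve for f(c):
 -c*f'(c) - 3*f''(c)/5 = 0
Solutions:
 f(c) = C1 + C2*erf(sqrt(30)*c/6)


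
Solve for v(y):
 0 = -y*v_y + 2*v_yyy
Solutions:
 v(y) = C1 + Integral(C2*airyai(2^(2/3)*y/2) + C3*airybi(2^(2/3)*y/2), y)


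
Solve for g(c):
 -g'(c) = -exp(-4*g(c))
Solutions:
 g(c) = log(-I*(C1 + 4*c)^(1/4))
 g(c) = log(I*(C1 + 4*c)^(1/4))
 g(c) = log(-(C1 + 4*c)^(1/4))
 g(c) = log(C1 + 4*c)/4


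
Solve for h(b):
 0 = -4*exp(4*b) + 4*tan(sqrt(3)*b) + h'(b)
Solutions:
 h(b) = C1 + exp(4*b) + 4*sqrt(3)*log(cos(sqrt(3)*b))/3


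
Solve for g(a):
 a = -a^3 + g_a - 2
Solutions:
 g(a) = C1 + a^4/4 + a^2/2 + 2*a


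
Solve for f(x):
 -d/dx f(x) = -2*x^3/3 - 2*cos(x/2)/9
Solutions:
 f(x) = C1 + x^4/6 + 4*sin(x/2)/9


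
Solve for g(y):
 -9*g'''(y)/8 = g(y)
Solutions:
 g(y) = C3*exp(-2*3^(1/3)*y/3) + (C1*sin(3^(5/6)*y/3) + C2*cos(3^(5/6)*y/3))*exp(3^(1/3)*y/3)


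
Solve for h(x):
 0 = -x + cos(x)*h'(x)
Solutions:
 h(x) = C1 + Integral(x/cos(x), x)


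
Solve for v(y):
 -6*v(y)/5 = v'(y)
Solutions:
 v(y) = C1*exp(-6*y/5)


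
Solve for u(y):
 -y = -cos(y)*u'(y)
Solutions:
 u(y) = C1 + Integral(y/cos(y), y)


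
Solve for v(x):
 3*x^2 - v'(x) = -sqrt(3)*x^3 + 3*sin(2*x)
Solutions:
 v(x) = C1 + sqrt(3)*x^4/4 + x^3 + 3*cos(2*x)/2


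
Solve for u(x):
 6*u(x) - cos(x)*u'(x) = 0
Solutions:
 u(x) = C1*(sin(x)^3 + 3*sin(x)^2 + 3*sin(x) + 1)/(sin(x)^3 - 3*sin(x)^2 + 3*sin(x) - 1)


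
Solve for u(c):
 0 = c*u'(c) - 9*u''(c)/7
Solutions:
 u(c) = C1 + C2*erfi(sqrt(14)*c/6)


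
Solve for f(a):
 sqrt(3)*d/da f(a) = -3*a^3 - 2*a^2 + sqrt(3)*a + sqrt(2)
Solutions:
 f(a) = C1 - sqrt(3)*a^4/4 - 2*sqrt(3)*a^3/9 + a^2/2 + sqrt(6)*a/3


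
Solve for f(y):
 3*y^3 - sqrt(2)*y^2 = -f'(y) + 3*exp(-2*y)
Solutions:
 f(y) = C1 - 3*y^4/4 + sqrt(2)*y^3/3 - 3*exp(-2*y)/2


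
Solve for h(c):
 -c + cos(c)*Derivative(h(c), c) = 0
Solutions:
 h(c) = C1 + Integral(c/cos(c), c)


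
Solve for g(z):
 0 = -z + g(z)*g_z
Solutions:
 g(z) = -sqrt(C1 + z^2)
 g(z) = sqrt(C1 + z^2)
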